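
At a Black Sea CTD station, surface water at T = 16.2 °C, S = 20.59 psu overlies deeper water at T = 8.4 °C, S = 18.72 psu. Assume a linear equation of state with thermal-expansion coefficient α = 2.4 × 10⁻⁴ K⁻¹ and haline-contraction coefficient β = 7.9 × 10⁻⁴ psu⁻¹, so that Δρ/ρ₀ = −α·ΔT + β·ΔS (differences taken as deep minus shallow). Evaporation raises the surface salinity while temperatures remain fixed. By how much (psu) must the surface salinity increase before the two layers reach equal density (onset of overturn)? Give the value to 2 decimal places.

0.50 psu

Neutral buoyancy requires −α(T_deep − T_surf) + β(S_deep − S_surf′) = 0.
S_surf′ = S_deep − (α/β)·ΔT = 18.72 − (2.4 × 10⁻⁴/7.9 × 10⁻⁴)·(-7.8) = 21.0896 psu.
Increase required: 21.0896 − 20.59 = 0.4996 psu.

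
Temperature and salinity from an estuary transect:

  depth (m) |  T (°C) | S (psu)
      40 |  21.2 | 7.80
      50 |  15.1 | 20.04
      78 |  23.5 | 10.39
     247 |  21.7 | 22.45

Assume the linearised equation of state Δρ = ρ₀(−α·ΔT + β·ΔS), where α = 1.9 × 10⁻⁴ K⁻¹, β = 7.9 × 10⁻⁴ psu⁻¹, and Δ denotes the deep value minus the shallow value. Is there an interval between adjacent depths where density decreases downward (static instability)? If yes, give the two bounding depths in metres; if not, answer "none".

50–78 m

Evaluate Δρ/ρ₀ = −αΔT + βΔS across each adjacent pair:
  40–50 m: −αΔT+βΔS = −(1.9 × 10⁻⁴)(-6.1)+(7.9 × 10⁻⁴)(+12.24) = 0.011 → stable
  50–78 m: −αΔT+βΔS = −(1.9 × 10⁻⁴)(+8.4)+(7.9 × 10⁻⁴)(-9.65) = -9.2 × 10⁻³ → UNSTABLE
  78–247 m: −αΔT+βΔS = −(1.9 × 10⁻⁴)(-1.8)+(7.9 × 10⁻⁴)(+12.06) = 9.9 × 10⁻³ → stable
The 50–78 m interval has Δρ < 0: lighter water underlies denser water.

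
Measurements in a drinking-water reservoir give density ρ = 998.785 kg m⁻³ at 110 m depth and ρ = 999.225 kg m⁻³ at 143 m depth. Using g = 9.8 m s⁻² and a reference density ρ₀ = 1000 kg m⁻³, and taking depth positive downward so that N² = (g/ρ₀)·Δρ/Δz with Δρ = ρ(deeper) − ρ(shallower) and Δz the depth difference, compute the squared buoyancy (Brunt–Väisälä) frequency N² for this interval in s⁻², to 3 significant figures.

Δρ = 999.225 − 998.785 = 0.440 kg m⁻³ over Δz = 143 − 110 = 33 m.
N² = (9.8/1000) × (0.440/33) = 1.3067 × 10⁻⁴ s⁻² ≈ 1.31 × 10⁻⁴ s⁻².
N² > 0, so the interval is statically stable.

1.31 × 10⁻⁴ s⁻²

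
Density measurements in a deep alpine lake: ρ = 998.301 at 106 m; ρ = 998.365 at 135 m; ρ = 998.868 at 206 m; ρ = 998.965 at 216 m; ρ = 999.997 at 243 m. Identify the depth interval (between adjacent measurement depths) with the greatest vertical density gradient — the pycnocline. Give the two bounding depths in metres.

Compute the density gradient over each adjacent pair:
  106–135 m: Δρ/Δz = 0.064/29 = 2.2 × 10⁻³ kg m⁻⁴
  135–206 m: Δρ/Δz = 0.503/71 = 7.1 × 10⁻³ kg m⁻⁴
  206–216 m: Δρ/Δz = 0.097/10 = 9.7 × 10⁻³ kg m⁻⁴
  216–243 m: Δρ/Δz = 1.032/27 = 0.038 kg m⁻⁴
The largest gradient is in the 216–243 m interval — the pycnocline.

216–243 m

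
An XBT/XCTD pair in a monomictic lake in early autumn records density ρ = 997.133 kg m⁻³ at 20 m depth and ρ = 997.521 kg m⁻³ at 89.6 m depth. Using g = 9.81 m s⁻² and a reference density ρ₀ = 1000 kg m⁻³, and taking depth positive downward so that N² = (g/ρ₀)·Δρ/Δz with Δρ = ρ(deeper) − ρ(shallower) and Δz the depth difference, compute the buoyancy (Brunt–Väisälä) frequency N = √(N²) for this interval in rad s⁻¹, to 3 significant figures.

7.40 × 10⁻³ rad s⁻¹

Δρ = 997.521 − 997.133 = 0.388 kg m⁻³ over Δz = 89.6 − 20 = 69.6 m.
N² = (9.81/1000) × (0.388/69.6) = 5.4688 × 10⁻⁵ s⁻².
N = √(5.4688 × 10⁻⁵) = 7.3951 × 10⁻³ rad s⁻¹ ≈ 7.40 × 10⁻³ rad s⁻¹.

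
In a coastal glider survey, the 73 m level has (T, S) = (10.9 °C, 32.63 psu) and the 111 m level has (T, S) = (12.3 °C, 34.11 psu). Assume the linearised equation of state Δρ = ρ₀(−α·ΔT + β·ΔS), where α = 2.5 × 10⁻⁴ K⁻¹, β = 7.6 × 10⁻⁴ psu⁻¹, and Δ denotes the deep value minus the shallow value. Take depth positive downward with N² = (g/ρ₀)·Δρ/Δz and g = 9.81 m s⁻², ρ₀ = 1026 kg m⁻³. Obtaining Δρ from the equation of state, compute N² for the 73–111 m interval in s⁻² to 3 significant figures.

2.00 × 10⁻⁴ s⁻²

ΔT = +1.4 K, ΔS = +1.48 psu (deep − shallow).
Δρ/ρ₀ = −αΔT + βΔS = -3.50 × 10⁻⁴ + 1.1248 × 10⁻³ = 7.748 × 10⁻⁴, so Δρ ≈ 0.7949 kg m⁻³.
N² = (g/ρ₀)·Δρ/Δz = g·(Δρ/ρ₀)/Δz = 9.81 × 7.748 × 10⁻⁴ / 38 = 2.0002 × 10⁻⁴ s⁻² ≈ 2.00 × 10⁻⁴ s⁻².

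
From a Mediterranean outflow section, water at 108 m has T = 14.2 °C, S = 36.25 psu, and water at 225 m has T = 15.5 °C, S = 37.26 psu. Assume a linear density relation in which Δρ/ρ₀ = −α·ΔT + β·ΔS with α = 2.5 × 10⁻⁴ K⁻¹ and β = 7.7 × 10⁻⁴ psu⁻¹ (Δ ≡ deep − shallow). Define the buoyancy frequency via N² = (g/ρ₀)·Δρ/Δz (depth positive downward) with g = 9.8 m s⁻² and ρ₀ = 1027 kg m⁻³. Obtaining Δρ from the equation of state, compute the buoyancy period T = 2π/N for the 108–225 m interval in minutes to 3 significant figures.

17.0 min

ΔT = +1.3 K, ΔS = +1.01 psu (deep − shallow).
Δρ/ρ₀ = −αΔT + βΔS = -3.25 × 10⁻⁴ + 7.777 × 10⁻⁴ = 4.527 × 10⁻⁴, so Δρ ≈ 0.4649 kg m⁻³.
N² = (g/ρ₀)·Δρ/Δz = g·(Δρ/ρ₀)/Δz = 9.8 × 4.527 × 10⁻⁴ / 117 = 3.7918 × 10⁻⁵ s⁻².
N = √(3.7918 × 10⁻⁵) = 6.1578 × 10⁻³ rad s⁻¹ → T = 2π/N = 1.0204 × 10³ s = 17.007 min ≈ 17.0 min.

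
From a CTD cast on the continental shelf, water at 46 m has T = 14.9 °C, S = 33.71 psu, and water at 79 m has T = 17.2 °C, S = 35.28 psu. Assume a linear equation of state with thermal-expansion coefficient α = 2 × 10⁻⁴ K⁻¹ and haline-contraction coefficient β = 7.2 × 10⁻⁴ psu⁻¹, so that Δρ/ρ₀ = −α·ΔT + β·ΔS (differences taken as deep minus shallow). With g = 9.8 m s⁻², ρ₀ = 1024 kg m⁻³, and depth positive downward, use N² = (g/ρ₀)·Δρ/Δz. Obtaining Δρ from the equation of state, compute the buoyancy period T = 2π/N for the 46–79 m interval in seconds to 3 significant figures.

ΔT = +2.3 K, ΔS = +1.57 psu (deep − shallow).
Δρ/ρ₀ = −αΔT + βΔS = -4.60 × 10⁻⁴ + 1.1304 × 10⁻³ = 6.704 × 10⁻⁴, so Δρ ≈ 0.6865 kg m⁻³.
N² = (g/ρ₀)·Δρ/Δz = g·(Δρ/ρ₀)/Δz = 9.8 × 6.704 × 10⁻⁴ / 33 = 1.9909 × 10⁻⁴ s⁻².
N = √(1.9909 × 10⁻⁴) = 0.014110 rad s⁻¹ → T = 2π/N = 445.30 s ≈ 445 s.

445 s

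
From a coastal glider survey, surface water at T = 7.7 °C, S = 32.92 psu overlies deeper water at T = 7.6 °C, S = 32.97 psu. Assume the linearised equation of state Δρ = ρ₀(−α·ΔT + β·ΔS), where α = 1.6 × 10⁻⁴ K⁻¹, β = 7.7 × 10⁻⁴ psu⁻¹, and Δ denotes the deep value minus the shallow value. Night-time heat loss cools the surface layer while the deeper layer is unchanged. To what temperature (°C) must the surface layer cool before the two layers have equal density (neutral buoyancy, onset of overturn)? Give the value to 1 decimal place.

Neutral buoyancy requires Δρ = 0, i.e. −α(T_deep − T_surf′) + β(S_deep − S_surf) = 0.
T_surf′ = T_deep − (β/α)·ΔS = 7.6 − (7.7 × 10⁻⁴/1.6 × 10⁻⁴)·(+0.05) = 7.359 °C.
Cooling required: 7.7 − (7.359) = 0.341 °C.

7.4 °C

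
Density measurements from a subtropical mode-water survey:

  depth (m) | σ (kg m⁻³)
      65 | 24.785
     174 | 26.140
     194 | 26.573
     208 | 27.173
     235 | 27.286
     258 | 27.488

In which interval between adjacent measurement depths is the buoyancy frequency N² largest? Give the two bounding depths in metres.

194–208 m

Compute the density gradient over each adjacent pair:
  65–174 m: Δρ/Δz = 1.355/109 = 0.012 kg m⁻⁴
  174–194 m: Δρ/Δz = 0.433/20 = 0.022 kg m⁻⁴
  194–208 m: Δρ/Δz = 0.600/14 = 0.043 kg m⁻⁴
  208–235 m: Δρ/Δz = 0.113/27 = 4.2 × 10⁻³ kg m⁻⁴
  235–258 m: Δρ/Δz = 0.202/23 = 8.8 × 10⁻³ kg m⁻⁴
The largest gradient is in the 194–208 m interval — the pycnocline.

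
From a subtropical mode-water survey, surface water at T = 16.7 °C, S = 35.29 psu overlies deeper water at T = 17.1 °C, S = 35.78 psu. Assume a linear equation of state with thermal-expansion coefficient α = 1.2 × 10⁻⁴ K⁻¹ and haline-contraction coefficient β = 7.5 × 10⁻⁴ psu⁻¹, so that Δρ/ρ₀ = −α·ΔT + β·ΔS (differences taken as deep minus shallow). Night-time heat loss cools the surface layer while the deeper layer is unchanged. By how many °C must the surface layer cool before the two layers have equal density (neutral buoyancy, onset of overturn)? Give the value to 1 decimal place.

Neutral buoyancy requires Δρ = 0, i.e. −α(T_deep − T_surf′) + β(S_deep − S_surf) = 0.
T_surf′ = T_deep − (β/α)·ΔS = 17.1 − (7.5 × 10⁻⁴/1.2 × 10⁻⁴)·(+0.49) = 14.038 °C.
Cooling required: 16.7 − (14.038) = 2.662 °C.

2.7 °C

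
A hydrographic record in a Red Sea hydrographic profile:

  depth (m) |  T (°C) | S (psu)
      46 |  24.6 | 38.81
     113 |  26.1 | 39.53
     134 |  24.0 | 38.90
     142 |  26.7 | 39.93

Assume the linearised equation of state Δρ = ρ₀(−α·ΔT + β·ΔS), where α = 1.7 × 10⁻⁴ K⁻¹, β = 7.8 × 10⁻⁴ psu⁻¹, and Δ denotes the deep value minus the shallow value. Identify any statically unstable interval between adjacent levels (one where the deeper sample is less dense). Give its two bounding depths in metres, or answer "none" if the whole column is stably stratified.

113–134 m

Evaluate Δρ/ρ₀ = −αΔT + βΔS across each adjacent pair:
  46–113 m: −αΔT+βΔS = −(1.7 × 10⁻⁴)(+1.5)+(7.8 × 10⁻⁴)(+0.72) = 3.1 × 10⁻⁴ → stable
  113–134 m: −αΔT+βΔS = −(1.7 × 10⁻⁴)(-2.1)+(7.8 × 10⁻⁴)(-0.63) = -1.3 × 10⁻⁴ → UNSTABLE
  134–142 m: −αΔT+βΔS = −(1.7 × 10⁻⁴)(+2.7)+(7.8 × 10⁻⁴)(+1.03) = 3.4 × 10⁻⁴ → stable
The 113–134 m interval has Δρ < 0: lighter water underlies denser water.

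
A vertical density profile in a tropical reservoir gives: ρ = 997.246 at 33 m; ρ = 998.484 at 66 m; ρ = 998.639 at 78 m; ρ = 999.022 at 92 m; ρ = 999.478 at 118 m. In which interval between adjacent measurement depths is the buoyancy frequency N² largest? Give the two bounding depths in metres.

33–66 m

Compute the density gradient over each adjacent pair:
  33–66 m: Δρ/Δz = 1.238/33 = 0.038 kg m⁻⁴
  66–78 m: Δρ/Δz = 0.155/12 = 0.013 kg m⁻⁴
  78–92 m: Δρ/Δz = 0.383/14 = 0.027 kg m⁻⁴
  92–118 m: Δρ/Δz = 0.456/26 = 0.018 kg m⁻⁴
The largest gradient is in the 33–66 m interval — the pycnocline.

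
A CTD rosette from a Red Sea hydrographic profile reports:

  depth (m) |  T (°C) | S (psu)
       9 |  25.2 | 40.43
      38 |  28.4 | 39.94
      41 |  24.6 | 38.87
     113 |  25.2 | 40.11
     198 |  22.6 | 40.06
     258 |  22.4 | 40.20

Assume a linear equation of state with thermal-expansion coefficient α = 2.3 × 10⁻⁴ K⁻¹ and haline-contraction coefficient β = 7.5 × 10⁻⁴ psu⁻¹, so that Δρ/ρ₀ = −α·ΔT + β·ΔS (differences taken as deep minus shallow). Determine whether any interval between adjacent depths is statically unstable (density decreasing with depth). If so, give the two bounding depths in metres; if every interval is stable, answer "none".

9–38 m

Evaluate Δρ/ρ₀ = −αΔT + βΔS across each adjacent pair:
  9–38 m: −αΔT+βΔS = −(2.3 × 10⁻⁴)(+3.2)+(7.5 × 10⁻⁴)(-0.49) = -1.1 × 10⁻³ → UNSTABLE
  38–41 m: −αΔT+βΔS = −(2.3 × 10⁻⁴)(-3.8)+(7.5 × 10⁻⁴)(-1.07) = 7.1 × 10⁻⁵ → stable
  41–113 m: −αΔT+βΔS = −(2.3 × 10⁻⁴)(+0.6)+(7.5 × 10⁻⁴)(+1.24) = 7.9 × 10⁻⁴ → stable
  113–198 m: −αΔT+βΔS = −(2.3 × 10⁻⁴)(-2.6)+(7.5 × 10⁻⁴)(-0.05) = 5.6 × 10⁻⁴ → stable
  198–258 m: −αΔT+βΔS = −(2.3 × 10⁻⁴)(-0.2)+(7.5 × 10⁻⁴)(+0.14) = 1.5 × 10⁻⁴ → stable
The 9–38 m interval has Δρ < 0: lighter water underlies denser water.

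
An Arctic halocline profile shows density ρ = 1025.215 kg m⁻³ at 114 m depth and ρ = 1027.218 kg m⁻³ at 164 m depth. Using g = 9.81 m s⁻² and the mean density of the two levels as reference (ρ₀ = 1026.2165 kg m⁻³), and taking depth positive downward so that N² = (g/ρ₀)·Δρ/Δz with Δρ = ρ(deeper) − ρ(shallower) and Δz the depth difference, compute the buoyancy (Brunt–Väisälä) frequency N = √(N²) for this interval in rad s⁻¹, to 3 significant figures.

0.0196 rad s⁻¹

Δρ = 1027.218 − 1025.215 = 2.003 kg m⁻³ over Δz = 164 − 114 = 50 m.
N² = (9.81/1026.2165) × (2.003/50) = 3.8295 × 10⁻⁴ s⁻².
N = √(3.8295 × 10⁻⁴) = 0.019569 rad s⁻¹ ≈ 0.0196 rad s⁻¹.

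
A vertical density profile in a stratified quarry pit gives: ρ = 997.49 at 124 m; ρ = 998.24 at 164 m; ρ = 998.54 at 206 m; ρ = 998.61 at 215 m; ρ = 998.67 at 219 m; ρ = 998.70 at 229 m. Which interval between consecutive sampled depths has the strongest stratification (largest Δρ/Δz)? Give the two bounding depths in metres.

124–164 m

Compute the density gradient over each adjacent pair:
  124–164 m: Δρ/Δz = 0.75/40 = 0.019 kg m⁻⁴
  164–206 m: Δρ/Δz = 0.30/42 = 7.1 × 10⁻³ kg m⁻⁴
  206–215 m: Δρ/Δz = 0.07/9 = 7.8 × 10⁻³ kg m⁻⁴
  215–219 m: Δρ/Δz = 0.06/4 = 0.015 kg m⁻⁴
  219–229 m: Δρ/Δz = 0.03/10 = 3.0 × 10⁻³ kg m⁻⁴
The largest gradient is in the 124–164 m interval — the pycnocline.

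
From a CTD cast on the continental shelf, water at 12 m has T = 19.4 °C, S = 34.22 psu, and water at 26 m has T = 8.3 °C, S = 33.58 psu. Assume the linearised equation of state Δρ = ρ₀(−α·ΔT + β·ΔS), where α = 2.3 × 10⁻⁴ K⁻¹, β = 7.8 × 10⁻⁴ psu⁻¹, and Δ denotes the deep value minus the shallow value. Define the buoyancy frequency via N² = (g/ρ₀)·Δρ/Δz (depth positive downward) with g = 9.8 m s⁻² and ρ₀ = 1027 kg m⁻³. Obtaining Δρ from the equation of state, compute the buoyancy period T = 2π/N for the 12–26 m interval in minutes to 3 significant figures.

ΔT = -11.1 K, ΔS = -0.64 psu (deep − shallow).
Δρ/ρ₀ = −αΔT + βΔS = 2.553 × 10⁻³ − 4.992 × 10⁻⁴ = 2.0538 × 10⁻³, so Δρ ≈ 2.109 kg m⁻³.
N² = (g/ρ₀)·Δρ/Δz = g·(Δρ/ρ₀)/Δz = 9.8 × 2.0538 × 10⁻³ / 14 = 1.4377 × 10⁻³ s⁻².
N = √(1.4377 × 10⁻³) = 0.037917 rad s⁻¹ → T = 2π/N = 165.71 s = 2.7618 min ≈ 2.76 min.

2.76 min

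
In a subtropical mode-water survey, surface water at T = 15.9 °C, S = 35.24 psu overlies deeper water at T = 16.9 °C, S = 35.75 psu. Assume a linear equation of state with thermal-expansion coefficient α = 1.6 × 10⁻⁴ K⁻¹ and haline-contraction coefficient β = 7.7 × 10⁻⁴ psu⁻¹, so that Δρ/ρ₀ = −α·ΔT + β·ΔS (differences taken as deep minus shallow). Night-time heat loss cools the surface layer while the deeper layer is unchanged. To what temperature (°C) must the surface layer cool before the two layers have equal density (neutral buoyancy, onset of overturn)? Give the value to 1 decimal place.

14.4 °C

Neutral buoyancy requires Δρ = 0, i.e. −α(T_deep − T_surf′) + β(S_deep − S_surf) = 0.
T_surf′ = T_deep − (β/α)·ΔS = 16.9 − (7.7 × 10⁻⁴/1.6 × 10⁻⁴)·(+0.51) = 14.446 °C.
Cooling required: 15.9 − (14.446) = 1.454 °C.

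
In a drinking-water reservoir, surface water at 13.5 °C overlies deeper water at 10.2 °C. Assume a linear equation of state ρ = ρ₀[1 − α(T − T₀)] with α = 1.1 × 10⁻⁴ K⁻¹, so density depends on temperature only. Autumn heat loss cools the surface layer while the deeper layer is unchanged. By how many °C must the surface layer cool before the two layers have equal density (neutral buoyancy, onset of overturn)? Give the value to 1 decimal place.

With temperature the only control, equal density requires T_surf′ = T_deep.
T_surf′ = 10.2 °C.
Cooling required: 13.5 − 10.2 = 3.3 °C.

3.3 °C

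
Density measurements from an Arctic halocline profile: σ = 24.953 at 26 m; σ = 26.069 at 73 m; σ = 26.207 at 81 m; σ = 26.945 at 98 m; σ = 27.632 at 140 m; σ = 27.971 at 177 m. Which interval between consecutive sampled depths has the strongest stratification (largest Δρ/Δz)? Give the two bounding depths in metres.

81–98 m

Compute the density gradient over each adjacent pair:
  26–73 m: Δρ/Δz = 1.116/47 = 0.024 kg m⁻⁴
  73–81 m: Δρ/Δz = 0.138/8 = 0.017 kg m⁻⁴
  81–98 m: Δρ/Δz = 0.738/17 = 0.043 kg m⁻⁴
  98–140 m: Δρ/Δz = 0.687/42 = 0.016 kg m⁻⁴
  140–177 m: Δρ/Δz = 0.339/37 = 9.2 × 10⁻³ kg m⁻⁴
The largest gradient is in the 81–98 m interval — the pycnocline.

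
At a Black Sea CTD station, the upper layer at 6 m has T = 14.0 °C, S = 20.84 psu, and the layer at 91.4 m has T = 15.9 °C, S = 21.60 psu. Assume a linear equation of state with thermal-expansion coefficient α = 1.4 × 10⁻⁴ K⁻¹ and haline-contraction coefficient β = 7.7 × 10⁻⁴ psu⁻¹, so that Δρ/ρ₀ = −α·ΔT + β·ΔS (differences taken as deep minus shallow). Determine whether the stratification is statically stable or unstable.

ΔT = 15.9 − 14.0 = +1.9 K and ΔS = 21.60 − 20.84 = +0.76 psu (deep − shallow).
−αΔT = -2.66 × 10⁻⁴; βΔS = 5.852 × 10⁻⁴; sum Δρ/ρ₀ = 3.192 × 10⁻⁴.
Δρ/ρ₀ > 0, so Δρ > 0: deeper water is denser → statically stable.

stable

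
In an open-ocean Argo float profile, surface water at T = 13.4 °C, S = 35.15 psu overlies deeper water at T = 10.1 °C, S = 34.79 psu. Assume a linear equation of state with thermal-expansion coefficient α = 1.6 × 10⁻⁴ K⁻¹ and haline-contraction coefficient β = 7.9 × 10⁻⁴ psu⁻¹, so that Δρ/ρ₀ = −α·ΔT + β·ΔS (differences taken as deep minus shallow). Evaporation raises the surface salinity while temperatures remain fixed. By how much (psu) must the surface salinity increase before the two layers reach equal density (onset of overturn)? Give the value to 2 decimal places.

Neutral buoyancy requires −α(T_deep − T_surf) + β(S_deep − S_surf′) = 0.
S_surf′ = S_deep − (α/β)·ΔT = 34.79 − (1.6 × 10⁻⁴/7.9 × 10⁻⁴)·(-3.3) = 35.4584 psu.
Increase required: 35.4584 − 35.15 = 0.3084 psu.

0.31 psu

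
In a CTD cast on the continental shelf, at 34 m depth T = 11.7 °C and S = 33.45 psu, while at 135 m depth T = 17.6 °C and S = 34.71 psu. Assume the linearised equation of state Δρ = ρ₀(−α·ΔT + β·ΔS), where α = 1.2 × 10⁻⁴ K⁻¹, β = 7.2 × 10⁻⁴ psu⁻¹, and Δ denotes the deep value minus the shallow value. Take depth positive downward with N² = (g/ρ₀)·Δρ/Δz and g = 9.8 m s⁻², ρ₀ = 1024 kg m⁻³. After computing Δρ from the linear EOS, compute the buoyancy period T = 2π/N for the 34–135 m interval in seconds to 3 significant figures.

1.43 × 10³ s

ΔT = +5.9 K, ΔS = +1.26 psu (deep − shallow).
Δρ/ρ₀ = −αΔT + βΔS = -7.08 × 10⁻⁴ + 9.072 × 10⁻⁴ = 1.992 × 10⁻⁴, so Δρ ≈ 0.2040 kg m⁻³.
N² = (g/ρ₀)·Δρ/Δz = g·(Δρ/ρ₀)/Δz = 9.8 × 1.992 × 10⁻⁴ / 101 = 1.9328 × 10⁻⁵ s⁻².
N = √(1.9328 × 10⁻⁵) = 4.3964 × 10⁻³ rad s⁻¹ → T = 2π/N = 1.4292 × 10³ s ≈ 1.43 × 10³ s.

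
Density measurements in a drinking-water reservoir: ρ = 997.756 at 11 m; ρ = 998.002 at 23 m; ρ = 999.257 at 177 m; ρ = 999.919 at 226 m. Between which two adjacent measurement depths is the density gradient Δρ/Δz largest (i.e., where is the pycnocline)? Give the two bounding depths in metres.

11–23 m

Compute the density gradient over each adjacent pair:
  11–23 m: Δρ/Δz = 0.246/12 = 0.021 kg m⁻⁴
  23–177 m: Δρ/Δz = 1.255/154 = 8.1 × 10⁻³ kg m⁻⁴
  177–226 m: Δρ/Δz = 0.662/49 = 0.014 kg m⁻⁴
The largest gradient is in the 11–23 m interval — the pycnocline.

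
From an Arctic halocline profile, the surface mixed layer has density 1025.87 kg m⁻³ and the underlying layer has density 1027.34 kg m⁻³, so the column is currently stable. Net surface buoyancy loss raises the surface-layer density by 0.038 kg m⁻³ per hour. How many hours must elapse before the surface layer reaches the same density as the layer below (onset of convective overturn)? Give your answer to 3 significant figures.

38.7 hours

Density deficit of the surface layer: 1027.34 − 1025.87 = 1.47 kg m⁻³.
Required change = 1.47 / 0.038 = 38.7 hours.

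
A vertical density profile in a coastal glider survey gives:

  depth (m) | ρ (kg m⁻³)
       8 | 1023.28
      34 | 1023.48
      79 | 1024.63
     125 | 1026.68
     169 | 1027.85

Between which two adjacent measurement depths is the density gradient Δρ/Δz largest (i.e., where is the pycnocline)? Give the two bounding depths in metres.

79–125 m

Compute the density gradient over each adjacent pair:
  8–34 m: Δρ/Δz = 0.20/26 = 7.7 × 10⁻³ kg m⁻⁴
  34–79 m: Δρ/Δz = 1.15/45 = 0.026 kg m⁻⁴
  79–125 m: Δρ/Δz = 2.05/46 = 0.045 kg m⁻⁴
  125–169 m: Δρ/Δz = 1.17/44 = 0.027 kg m⁻⁴
The largest gradient is in the 79–125 m interval — the pycnocline.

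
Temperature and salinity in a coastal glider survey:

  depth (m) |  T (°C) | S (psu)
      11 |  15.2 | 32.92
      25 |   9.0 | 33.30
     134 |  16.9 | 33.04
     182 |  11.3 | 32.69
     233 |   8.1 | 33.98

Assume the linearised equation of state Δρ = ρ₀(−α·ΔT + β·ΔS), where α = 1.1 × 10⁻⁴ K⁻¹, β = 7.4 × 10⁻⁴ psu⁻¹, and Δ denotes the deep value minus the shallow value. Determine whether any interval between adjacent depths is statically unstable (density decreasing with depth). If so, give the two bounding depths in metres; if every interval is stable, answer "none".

25–134 m

Evaluate Δρ/ρ₀ = −αΔT + βΔS across each adjacent pair:
  11–25 m: −αΔT+βΔS = −(1.1 × 10⁻⁴)(-6.2)+(7.4 × 10⁻⁴)(+0.38) = 9.6 × 10⁻⁴ → stable
  25–134 m: −αΔT+βΔS = −(1.1 × 10⁻⁴)(+7.9)+(7.4 × 10⁻⁴)(-0.26) = -1.1 × 10⁻³ → UNSTABLE
  134–182 m: −αΔT+βΔS = −(1.1 × 10⁻⁴)(-5.6)+(7.4 × 10⁻⁴)(-0.35) = 3.6 × 10⁻⁴ → stable
  182–233 m: −αΔT+βΔS = −(1.1 × 10⁻⁴)(-3.2)+(7.4 × 10⁻⁴)(+1.29) = 1.3 × 10⁻³ → stable
The 25–134 m interval has Δρ < 0: lighter water underlies denser water.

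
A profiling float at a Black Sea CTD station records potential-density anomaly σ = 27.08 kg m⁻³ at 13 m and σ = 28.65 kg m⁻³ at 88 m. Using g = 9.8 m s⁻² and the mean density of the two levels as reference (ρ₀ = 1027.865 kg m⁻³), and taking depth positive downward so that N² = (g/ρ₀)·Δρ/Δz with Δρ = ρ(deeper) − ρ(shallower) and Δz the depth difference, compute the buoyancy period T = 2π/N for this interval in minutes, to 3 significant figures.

Δρ = 1028.65 − 1027.08 = 1.57 kg m⁻³ over Δz = 88 − 13 = 75 m.
N² = (9.8/1027.865) × (1.57/75) = 1.9959 × 10⁻⁴ s⁻².
N = √(1.9959 × 10⁻⁴) = 0.014128 rad s⁻¹, so T = 2π/N = 444.73 s = 7.4122 min ≈ 7.41 min.

7.41 min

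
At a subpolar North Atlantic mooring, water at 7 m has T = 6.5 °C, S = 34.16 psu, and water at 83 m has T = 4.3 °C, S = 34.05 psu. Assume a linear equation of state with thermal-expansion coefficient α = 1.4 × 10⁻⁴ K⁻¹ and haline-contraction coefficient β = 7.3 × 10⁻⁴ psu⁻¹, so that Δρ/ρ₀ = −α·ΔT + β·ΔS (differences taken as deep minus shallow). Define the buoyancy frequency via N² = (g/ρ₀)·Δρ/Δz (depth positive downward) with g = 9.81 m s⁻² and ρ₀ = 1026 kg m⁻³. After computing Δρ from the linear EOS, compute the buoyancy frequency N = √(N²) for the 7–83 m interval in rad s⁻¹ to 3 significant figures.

5.42 × 10⁻³ rad s⁻¹

ΔT = -2.2 K, ΔS = -0.11 psu (deep − shallow).
Δρ/ρ₀ = −αΔT + βΔS = 3.08 × 10⁻⁴ − 8.03 × 10⁻⁵ = 2.277 × 10⁻⁴, so Δρ ≈ 0.2336 kg m⁻³.
N² = (g/ρ₀)·Δρ/Δz = g·(Δρ/ρ₀)/Δz = 9.81 × 2.277 × 10⁻⁴ / 76 = 2.9391 × 10⁻⁵ s⁻².
N = √(2.9391 × 10⁻⁵) = 5.4213 × 10⁻³ rad s⁻¹ ≈ 5.42 × 10⁻³ rad s⁻¹.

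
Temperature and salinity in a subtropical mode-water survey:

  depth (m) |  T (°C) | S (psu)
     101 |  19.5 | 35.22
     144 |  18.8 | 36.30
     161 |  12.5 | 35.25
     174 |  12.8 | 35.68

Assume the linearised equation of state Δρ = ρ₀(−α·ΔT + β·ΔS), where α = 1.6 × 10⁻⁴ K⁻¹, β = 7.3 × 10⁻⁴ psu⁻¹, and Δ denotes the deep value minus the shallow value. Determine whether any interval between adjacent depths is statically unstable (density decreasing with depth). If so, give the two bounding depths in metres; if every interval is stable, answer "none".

none

Evaluate Δρ/ρ₀ = −αΔT + βΔS across each adjacent pair:
  101–144 m: −αΔT+βΔS = −(1.6 × 10⁻⁴)(-0.7)+(7.3 × 10⁻⁴)(+1.08) = 9.0 × 10⁻⁴ → stable
  144–161 m: −αΔT+βΔS = −(1.6 × 10⁻⁴)(-6.3)+(7.3 × 10⁻⁴)(-1.05) = 2.4 × 10⁻⁴ → stable
  161–174 m: −αΔT+βΔS = −(1.6 × 10⁻⁴)(+0.3)+(7.3 × 10⁻⁴)(+0.43) = 2.7 × 10⁻⁴ → stable
Every interval has Δρ > 0: the column is stably stratified throughout.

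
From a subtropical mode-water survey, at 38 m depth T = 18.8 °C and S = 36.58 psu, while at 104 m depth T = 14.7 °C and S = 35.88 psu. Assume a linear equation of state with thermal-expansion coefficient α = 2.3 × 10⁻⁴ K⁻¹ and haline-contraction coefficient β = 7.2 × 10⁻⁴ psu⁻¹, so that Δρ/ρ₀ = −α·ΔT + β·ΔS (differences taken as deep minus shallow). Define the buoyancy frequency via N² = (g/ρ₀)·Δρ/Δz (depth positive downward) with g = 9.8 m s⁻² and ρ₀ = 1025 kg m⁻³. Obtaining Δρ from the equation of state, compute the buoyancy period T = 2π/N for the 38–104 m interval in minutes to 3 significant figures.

ΔT = -4.1 K, ΔS = -0.70 psu (deep − shallow).
Δρ/ρ₀ = −αΔT + βΔS = 9.43 × 10⁻⁴ − 5.04 × 10⁻⁴ = 4.39 × 10⁻⁴, so Δρ ≈ 0.4500 kg m⁻³.
N² = (g/ρ₀)·Δρ/Δz = g·(Δρ/ρ₀)/Δz = 9.8 × 4.39 × 10⁻⁴ / 66 = 6.5185 × 10⁻⁵ s⁻².
N = √(6.5185 × 10⁻⁵) = 8.0737 × 10⁻³ rad s⁻¹ → T = 2π/N = 778.23 s = 12.970 min ≈ 13.0 min.

13.0 min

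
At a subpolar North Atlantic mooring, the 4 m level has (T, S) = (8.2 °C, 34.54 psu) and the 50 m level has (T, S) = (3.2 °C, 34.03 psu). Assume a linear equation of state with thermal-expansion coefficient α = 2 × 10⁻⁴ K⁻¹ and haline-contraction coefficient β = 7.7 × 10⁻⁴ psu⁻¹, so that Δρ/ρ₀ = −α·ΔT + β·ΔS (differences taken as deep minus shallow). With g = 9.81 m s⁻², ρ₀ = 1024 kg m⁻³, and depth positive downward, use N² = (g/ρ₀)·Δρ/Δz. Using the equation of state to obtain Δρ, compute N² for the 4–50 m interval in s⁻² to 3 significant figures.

ΔT = -5.0 K, ΔS = -0.51 psu (deep − shallow).
Δρ/ρ₀ = −αΔT + βΔS = 1.00 × 10⁻³ − 3.927 × 10⁻⁴ = 6.073 × 10⁻⁴, so Δρ ≈ 0.6219 kg m⁻³.
N² = (g/ρ₀)·Δρ/Δz = g·(Δρ/ρ₀)/Δz = 9.81 × 6.073 × 10⁻⁴ / 46 = 1.2951 × 10⁻⁴ s⁻² ≈ 1.30 × 10⁻⁴ s⁻².

1.30 × 10⁻⁴ s⁻²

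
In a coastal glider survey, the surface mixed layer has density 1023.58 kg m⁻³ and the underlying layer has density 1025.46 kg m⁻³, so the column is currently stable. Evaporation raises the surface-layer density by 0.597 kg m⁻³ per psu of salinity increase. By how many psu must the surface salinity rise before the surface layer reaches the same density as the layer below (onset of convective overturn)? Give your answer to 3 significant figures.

Density deficit of the surface layer: 1025.46 − 1023.58 = 1.88 kg m⁻³.
Required change = 1.88 / 0.597 = 3.15 psu.

3.15 psu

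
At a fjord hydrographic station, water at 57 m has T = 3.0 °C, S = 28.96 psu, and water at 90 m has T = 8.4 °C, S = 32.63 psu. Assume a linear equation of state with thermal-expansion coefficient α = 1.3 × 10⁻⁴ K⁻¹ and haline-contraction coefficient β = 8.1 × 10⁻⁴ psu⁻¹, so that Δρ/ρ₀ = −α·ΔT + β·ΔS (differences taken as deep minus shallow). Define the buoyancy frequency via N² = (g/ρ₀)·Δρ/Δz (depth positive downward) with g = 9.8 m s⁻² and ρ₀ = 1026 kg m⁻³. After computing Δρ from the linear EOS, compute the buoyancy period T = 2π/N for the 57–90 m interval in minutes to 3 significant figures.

ΔT = +5.4 K, ΔS = +3.67 psu (deep − shallow).
Δρ/ρ₀ = −αΔT + βΔS = -7.02 × 10⁻⁴ + 2.9727 × 10⁻³ = 2.2707 × 10⁻³, so Δρ ≈ 2.330 kg m⁻³.
N² = (g/ρ₀)·Δρ/Δz = g·(Δρ/ρ₀)/Δz = 9.8 × 2.2707 × 10⁻³ / 33 = 6.7433 × 10⁻⁴ s⁻².
N = √(6.7433 × 10⁻⁴) = 0.025968 rad s⁻¹ → T = 2π/N = 241.96 s = 4.0327 min ≈ 4.03 min.

4.03 min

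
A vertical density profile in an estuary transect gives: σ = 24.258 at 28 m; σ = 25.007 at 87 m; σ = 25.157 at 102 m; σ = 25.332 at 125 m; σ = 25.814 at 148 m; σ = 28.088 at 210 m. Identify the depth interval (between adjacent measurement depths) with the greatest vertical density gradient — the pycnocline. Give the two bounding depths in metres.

148–210 m

Compute the density gradient over each adjacent pair:
  28–87 m: Δρ/Δz = 0.749/59 = 0.013 kg m⁻⁴
  87–102 m: Δρ/Δz = 0.150/15 = 0.010 kg m⁻⁴
  102–125 m: Δρ/Δz = 0.175/23 = 7.6 × 10⁻³ kg m⁻⁴
  125–148 m: Δρ/Δz = 0.482/23 = 0.021 kg m⁻⁴
  148–210 m: Δρ/Δz = 2.274/62 = 0.037 kg m⁻⁴
The largest gradient is in the 148–210 m interval — the pycnocline.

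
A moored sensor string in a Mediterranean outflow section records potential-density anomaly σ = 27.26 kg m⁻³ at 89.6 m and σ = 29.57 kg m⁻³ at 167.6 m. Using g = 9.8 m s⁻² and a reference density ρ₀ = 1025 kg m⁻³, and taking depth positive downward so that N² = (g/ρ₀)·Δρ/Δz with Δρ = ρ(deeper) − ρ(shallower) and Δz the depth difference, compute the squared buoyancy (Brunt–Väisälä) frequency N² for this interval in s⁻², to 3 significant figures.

2.83 × 10⁻⁴ s⁻²

Δρ = 1029.57 − 1027.26 = 2.31 kg m⁻³ over Δz = 167.6 − 89.6 = 78 m.
N² = (9.8/1025) × (2.31/78) = 2.8315 × 10⁻⁴ s⁻² ≈ 2.83 × 10⁻⁴ s⁻².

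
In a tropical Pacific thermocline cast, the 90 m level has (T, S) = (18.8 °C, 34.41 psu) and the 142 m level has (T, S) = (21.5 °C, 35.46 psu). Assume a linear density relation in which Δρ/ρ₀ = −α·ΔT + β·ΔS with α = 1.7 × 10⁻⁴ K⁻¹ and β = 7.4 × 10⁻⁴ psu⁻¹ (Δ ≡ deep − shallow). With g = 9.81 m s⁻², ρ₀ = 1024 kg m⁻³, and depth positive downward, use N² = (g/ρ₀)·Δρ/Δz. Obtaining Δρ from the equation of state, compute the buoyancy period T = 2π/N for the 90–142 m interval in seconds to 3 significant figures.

ΔT = +2.7 K, ΔS = +1.05 psu (deep − shallow).
Δρ/ρ₀ = −αΔT + βΔS = -4.59 × 10⁻⁴ + 7.77 × 10⁻⁴ = 3.18 × 10⁻⁴, so Δρ ≈ 0.3256 kg m⁻³.
N² = (g/ρ₀)·Δρ/Δz = g·(Δρ/ρ₀)/Δz = 9.81 × 3.18 × 10⁻⁴ / 52 = 5.9992 × 10⁻⁵ s⁻².
N = √(5.9992 × 10⁻⁵) = 7.7455 × 10⁻³ rad s⁻¹ → T = 2π/N = 811.20 s ≈ 811 s.

811 s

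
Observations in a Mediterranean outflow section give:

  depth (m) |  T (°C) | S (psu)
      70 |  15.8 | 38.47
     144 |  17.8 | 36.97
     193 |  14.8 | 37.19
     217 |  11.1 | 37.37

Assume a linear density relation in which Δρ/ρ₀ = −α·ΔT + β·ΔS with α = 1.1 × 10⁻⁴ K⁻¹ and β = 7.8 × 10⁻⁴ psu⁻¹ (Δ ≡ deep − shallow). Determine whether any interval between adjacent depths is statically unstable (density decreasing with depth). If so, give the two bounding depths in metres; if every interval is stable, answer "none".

70–144 m

Evaluate Δρ/ρ₀ = −αΔT + βΔS across each adjacent pair:
  70–144 m: −αΔT+βΔS = −(1.1 × 10⁻⁴)(+2.0)+(7.8 × 10⁻⁴)(-1.50) = -1.4 × 10⁻³ → UNSTABLE
  144–193 m: −αΔT+βΔS = −(1.1 × 10⁻⁴)(-3.0)+(7.8 × 10⁻⁴)(+0.22) = 5.0 × 10⁻⁴ → stable
  193–217 m: −αΔT+βΔS = −(1.1 × 10⁻⁴)(-3.7)+(7.8 × 10⁻⁴)(+0.18) = 5.5 × 10⁻⁴ → stable
The 70–144 m interval has Δρ < 0: lighter water underlies denser water.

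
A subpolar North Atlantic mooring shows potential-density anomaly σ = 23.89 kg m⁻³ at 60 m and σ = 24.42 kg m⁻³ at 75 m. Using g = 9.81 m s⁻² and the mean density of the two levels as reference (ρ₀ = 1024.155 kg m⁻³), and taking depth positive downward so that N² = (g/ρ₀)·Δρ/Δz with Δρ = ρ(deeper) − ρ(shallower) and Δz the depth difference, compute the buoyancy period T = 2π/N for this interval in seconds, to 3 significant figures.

Δρ = 1024.42 − 1023.89 = 0.53 kg m⁻³ over Δz = 75 − 60 = 15 m.
N² = (9.81/1024.155) × (0.53/15) = 3.3844 × 10⁻⁴ s⁻².
N = √(3.3844 × 10⁻⁴) = 0.018397 rad s⁻¹, so T = 2π/N = 341.53 s ≈ 342 s.

342 s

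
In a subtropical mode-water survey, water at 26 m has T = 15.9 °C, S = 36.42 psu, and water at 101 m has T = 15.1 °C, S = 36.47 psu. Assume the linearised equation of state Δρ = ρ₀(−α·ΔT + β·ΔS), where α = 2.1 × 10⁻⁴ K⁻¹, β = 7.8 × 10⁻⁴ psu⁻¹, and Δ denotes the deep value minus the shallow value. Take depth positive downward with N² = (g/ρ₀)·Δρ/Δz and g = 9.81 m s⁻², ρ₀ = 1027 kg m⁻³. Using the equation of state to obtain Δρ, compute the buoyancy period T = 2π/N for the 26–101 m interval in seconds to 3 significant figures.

1.21 × 10³ s

ΔT = -0.8 K, ΔS = +0.05 psu (deep − shallow).
Δρ/ρ₀ = −αΔT + βΔS = 1.68 × 10⁻⁴ + 3.90 × 10⁻⁵ = 2.07 × 10⁻⁴, so Δρ ≈ 0.2126 kg m⁻³.
N² = (g/ρ₀)·Δρ/Δz = g·(Δρ/ρ₀)/Δz = 9.81 × 2.07 × 10⁻⁴ / 75 = 2.7076 × 10⁻⁵ s⁻².
N = √(2.7076 × 10⁻⁵) = 5.2035 × 10⁻³ rad s⁻¹ → T = 2π/N = 1.2075 × 10³ s ≈ 1.21 × 10³ s.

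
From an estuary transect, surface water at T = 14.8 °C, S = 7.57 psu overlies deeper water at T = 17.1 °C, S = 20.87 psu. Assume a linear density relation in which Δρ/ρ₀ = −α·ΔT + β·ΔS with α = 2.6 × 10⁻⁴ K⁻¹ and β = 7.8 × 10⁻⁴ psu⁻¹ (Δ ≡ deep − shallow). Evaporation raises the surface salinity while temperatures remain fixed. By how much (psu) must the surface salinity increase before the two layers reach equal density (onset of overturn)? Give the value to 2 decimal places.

Neutral buoyancy requires −α(T_deep − T_surf) + β(S_deep − S_surf′) = 0.
S_surf′ = S_deep − (α/β)·ΔT = 20.87 − (2.6 × 10⁻⁴/7.8 × 10⁻⁴)·(+2.3) = 20.1033 psu.
Increase required: 20.1033 − 7.57 = 12.5333 psu.

12.53 psu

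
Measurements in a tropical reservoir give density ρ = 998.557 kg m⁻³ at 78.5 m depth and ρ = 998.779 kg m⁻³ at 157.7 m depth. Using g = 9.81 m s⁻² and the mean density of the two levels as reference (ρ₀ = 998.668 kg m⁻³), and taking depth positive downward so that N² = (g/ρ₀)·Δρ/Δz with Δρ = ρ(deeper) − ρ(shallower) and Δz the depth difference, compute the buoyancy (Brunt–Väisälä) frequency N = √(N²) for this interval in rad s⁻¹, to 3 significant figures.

Δρ = 998.779 − 998.557 = 0.222 kg m⁻³ over Δz = 157.7 − 78.5 = 79.2 m.
N² = (9.81/998.668) × (0.222/79.2) = 2.7534 × 10⁻⁵ s⁻².
N = √(2.7534 × 10⁻⁵) = 5.2473 × 10⁻³ rad s⁻¹ ≈ 5.25 × 10⁻³ rad s⁻¹.

5.25 × 10⁻³ rad s⁻¹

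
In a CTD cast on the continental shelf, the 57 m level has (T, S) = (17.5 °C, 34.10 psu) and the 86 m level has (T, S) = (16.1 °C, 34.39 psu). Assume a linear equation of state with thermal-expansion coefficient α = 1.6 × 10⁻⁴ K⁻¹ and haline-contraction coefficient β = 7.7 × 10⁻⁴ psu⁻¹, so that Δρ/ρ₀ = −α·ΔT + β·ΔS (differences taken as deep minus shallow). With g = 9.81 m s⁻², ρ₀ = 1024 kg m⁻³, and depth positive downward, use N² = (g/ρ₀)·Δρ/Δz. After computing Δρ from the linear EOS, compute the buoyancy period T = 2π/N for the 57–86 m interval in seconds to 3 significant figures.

ΔT = -1.4 K, ΔS = +0.29 psu (deep − shallow).
Δρ/ρ₀ = −αΔT + βΔS = 2.24 × 10⁻⁴ + 2.233 × 10⁻⁴ = 4.473 × 10⁻⁴, so Δρ ≈ 0.4580 kg m⁻³.
N² = (g/ρ₀)·Δρ/Δz = g·(Δρ/ρ₀)/Δz = 9.81 × 4.473 × 10⁻⁴ / 29 = 1.5131 × 10⁻⁴ s⁻².
N = √(1.5131 × 10⁻⁴) = 0.012301 rad s⁻¹ → T = 2π/N = 510.79 s ≈ 511 s.

511 s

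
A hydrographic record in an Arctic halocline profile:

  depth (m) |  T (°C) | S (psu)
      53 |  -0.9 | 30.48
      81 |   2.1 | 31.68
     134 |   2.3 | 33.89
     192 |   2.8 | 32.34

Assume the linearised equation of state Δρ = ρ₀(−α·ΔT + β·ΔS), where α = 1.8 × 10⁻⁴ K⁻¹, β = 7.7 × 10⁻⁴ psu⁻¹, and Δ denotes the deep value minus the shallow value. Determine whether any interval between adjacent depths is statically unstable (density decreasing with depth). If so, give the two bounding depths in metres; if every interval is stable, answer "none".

Evaluate Δρ/ρ₀ = −αΔT + βΔS across each adjacent pair:
  53–81 m: −αΔT+βΔS = −(1.8 × 10⁻⁴)(+3.0)+(7.7 × 10⁻⁴)(+1.20) = 3.8 × 10⁻⁴ → stable
  81–134 m: −αΔT+βΔS = −(1.8 × 10⁻⁴)(+0.2)+(7.7 × 10⁻⁴)(+2.21) = 1.7 × 10⁻³ → stable
  134–192 m: −αΔT+βΔS = −(1.8 × 10⁻⁴)(+0.5)+(7.7 × 10⁻⁴)(-1.55) = -1.3 × 10⁻³ → UNSTABLE
The 134–192 m interval has Δρ < 0: lighter water underlies denser water.

134–192 m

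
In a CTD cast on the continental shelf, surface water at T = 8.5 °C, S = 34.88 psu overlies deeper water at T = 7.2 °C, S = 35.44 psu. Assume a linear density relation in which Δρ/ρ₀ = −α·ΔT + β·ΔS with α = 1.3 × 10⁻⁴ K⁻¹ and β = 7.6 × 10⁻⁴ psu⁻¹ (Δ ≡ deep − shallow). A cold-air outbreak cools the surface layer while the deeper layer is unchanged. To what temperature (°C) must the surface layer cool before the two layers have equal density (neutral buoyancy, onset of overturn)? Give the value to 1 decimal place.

3.9 °C

Neutral buoyancy requires Δρ = 0, i.e. −α(T_deep − T_surf′) + β(S_deep − S_surf) = 0.
T_surf′ = T_deep − (β/α)·ΔS = 7.2 − (7.6 × 10⁻⁴/1.3 × 10⁻⁴)·(+0.56) = 3.926 °C.
Cooling required: 8.5 − (3.926) = 4.574 °C.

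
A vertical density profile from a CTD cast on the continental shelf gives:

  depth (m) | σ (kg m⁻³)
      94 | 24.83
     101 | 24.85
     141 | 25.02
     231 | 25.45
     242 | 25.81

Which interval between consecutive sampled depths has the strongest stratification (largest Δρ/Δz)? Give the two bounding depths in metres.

Compute the density gradient over each adjacent pair:
  94–101 m: Δρ/Δz = 0.02/7 = 2.9 × 10⁻³ kg m⁻⁴
  101–141 m: Δρ/Δz = 0.17/40 = 4.3 × 10⁻³ kg m⁻⁴
  141–231 m: Δρ/Δz = 0.43/90 = 4.8 × 10⁻³ kg m⁻⁴
  231–242 m: Δρ/Δz = 0.36/11 = 0.033 kg m⁻⁴
The largest gradient is in the 231–242 m interval — the pycnocline.

231–242 m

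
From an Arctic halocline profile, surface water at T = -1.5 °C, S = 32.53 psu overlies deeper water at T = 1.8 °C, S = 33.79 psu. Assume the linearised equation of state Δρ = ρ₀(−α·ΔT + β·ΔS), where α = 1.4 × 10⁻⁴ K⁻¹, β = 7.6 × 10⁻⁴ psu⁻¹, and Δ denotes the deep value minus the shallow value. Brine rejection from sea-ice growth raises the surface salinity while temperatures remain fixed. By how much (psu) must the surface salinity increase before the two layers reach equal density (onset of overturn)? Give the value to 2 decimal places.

0.65 psu

Neutral buoyancy requires −α(T_deep − T_surf) + β(S_deep − S_surf′) = 0.
S_surf′ = S_deep − (α/β)·ΔT = 33.79 − (1.4 × 10⁻⁴/7.6 × 10⁻⁴)·(+3.3) = 33.1821 psu.
Increase required: 33.1821 − 32.53 = 0.6521 psu.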